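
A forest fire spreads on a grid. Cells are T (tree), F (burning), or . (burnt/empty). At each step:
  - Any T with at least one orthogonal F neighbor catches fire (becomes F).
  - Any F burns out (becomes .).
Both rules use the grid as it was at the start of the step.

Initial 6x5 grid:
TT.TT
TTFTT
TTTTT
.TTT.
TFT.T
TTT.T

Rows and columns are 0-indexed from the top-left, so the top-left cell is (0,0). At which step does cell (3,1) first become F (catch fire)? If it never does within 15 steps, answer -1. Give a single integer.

Step 1: cell (3,1)='F' (+7 fires, +2 burnt)
  -> target ignites at step 1
Step 2: cell (3,1)='.' (+9 fires, +7 burnt)
Step 3: cell (3,1)='.' (+5 fires, +9 burnt)
Step 4: cell (3,1)='.' (+0 fires, +5 burnt)
  fire out at step 4

1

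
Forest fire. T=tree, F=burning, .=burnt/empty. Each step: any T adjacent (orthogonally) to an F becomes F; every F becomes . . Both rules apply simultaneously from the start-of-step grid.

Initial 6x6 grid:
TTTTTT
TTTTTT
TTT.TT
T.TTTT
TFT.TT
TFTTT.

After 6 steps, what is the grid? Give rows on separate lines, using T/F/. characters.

Step 1: 4 trees catch fire, 2 burn out
  TTTTTT
  TTTTTT
  TTT.TT
  T.TTTT
  F.F.TT
  F.FTT.
Step 2: 3 trees catch fire, 4 burn out
  TTTTTT
  TTTTTT
  TTT.TT
  F.FTTT
  ....TT
  ...FT.
Step 3: 4 trees catch fire, 3 burn out
  TTTTTT
  TTTTTT
  FTF.TT
  ...FTT
  ....TT
  ....F.
Step 4: 5 trees catch fire, 4 burn out
  TTTTTT
  FTFTTT
  .F..TT
  ....FT
  ....FT
  ......
Step 5: 7 trees catch fire, 5 burn out
  FTFTTT
  .F.FTT
  ....FT
  .....F
  .....F
  ......
Step 6: 4 trees catch fire, 7 burn out
  .F.FTT
  ....FT
  .....F
  ......
  ......
  ......

.F.FTT
....FT
.....F
......
......
......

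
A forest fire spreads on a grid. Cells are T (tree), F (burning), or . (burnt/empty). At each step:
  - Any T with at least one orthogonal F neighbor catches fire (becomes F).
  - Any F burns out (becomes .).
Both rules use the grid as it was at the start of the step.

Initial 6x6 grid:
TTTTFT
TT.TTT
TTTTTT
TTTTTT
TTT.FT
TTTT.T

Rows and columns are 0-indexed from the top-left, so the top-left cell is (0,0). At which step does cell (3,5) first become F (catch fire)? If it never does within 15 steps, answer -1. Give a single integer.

Step 1: cell (3,5)='T' (+5 fires, +2 burnt)
Step 2: cell (3,5)='F' (+7 fires, +5 burnt)
  -> target ignites at step 2
Step 3: cell (3,5)='.' (+4 fires, +7 burnt)
Step 4: cell (3,5)='.' (+5 fires, +4 burnt)
Step 5: cell (3,5)='.' (+5 fires, +5 burnt)
Step 6: cell (3,5)='.' (+4 fires, +5 burnt)
Step 7: cell (3,5)='.' (+1 fires, +4 burnt)
Step 8: cell (3,5)='.' (+0 fires, +1 burnt)
  fire out at step 8

2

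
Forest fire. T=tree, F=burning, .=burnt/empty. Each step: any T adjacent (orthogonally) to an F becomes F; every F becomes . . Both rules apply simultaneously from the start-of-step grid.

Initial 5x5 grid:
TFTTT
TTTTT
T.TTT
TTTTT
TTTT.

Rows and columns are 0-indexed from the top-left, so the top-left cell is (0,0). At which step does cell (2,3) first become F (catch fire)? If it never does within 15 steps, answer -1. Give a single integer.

Step 1: cell (2,3)='T' (+3 fires, +1 burnt)
Step 2: cell (2,3)='T' (+3 fires, +3 burnt)
Step 3: cell (2,3)='T' (+4 fires, +3 burnt)
Step 4: cell (2,3)='F' (+4 fires, +4 burnt)
  -> target ignites at step 4
Step 5: cell (2,3)='.' (+5 fires, +4 burnt)
Step 6: cell (2,3)='.' (+3 fires, +5 burnt)
Step 7: cell (2,3)='.' (+0 fires, +3 burnt)
  fire out at step 7

4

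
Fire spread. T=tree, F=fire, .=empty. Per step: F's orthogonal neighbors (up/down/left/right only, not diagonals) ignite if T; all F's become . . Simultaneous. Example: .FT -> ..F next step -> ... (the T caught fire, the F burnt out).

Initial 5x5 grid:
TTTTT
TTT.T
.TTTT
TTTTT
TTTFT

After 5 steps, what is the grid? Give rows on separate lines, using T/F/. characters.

Step 1: 3 trees catch fire, 1 burn out
  TTTTT
  TTT.T
  .TTTT
  TTTFT
  TTF.F
Step 2: 4 trees catch fire, 3 burn out
  TTTTT
  TTT.T
  .TTFT
  TTF.F
  TF...
Step 3: 4 trees catch fire, 4 burn out
  TTTTT
  TTT.T
  .TF.F
  TF...
  F....
Step 4: 4 trees catch fire, 4 burn out
  TTTTT
  TTF.F
  .F...
  F....
  .....
Step 5: 3 trees catch fire, 4 burn out
  TTFTF
  TF...
  .....
  .....
  .....

TTFTF
TF...
.....
.....
.....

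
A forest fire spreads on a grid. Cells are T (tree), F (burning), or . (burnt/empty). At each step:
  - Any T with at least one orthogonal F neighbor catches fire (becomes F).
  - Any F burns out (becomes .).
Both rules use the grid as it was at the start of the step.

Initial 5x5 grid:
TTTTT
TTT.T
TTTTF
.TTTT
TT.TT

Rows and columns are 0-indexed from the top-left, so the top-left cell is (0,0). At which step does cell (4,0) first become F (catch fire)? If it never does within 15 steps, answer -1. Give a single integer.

Step 1: cell (4,0)='T' (+3 fires, +1 burnt)
Step 2: cell (4,0)='T' (+4 fires, +3 burnt)
Step 3: cell (4,0)='T' (+5 fires, +4 burnt)
Step 4: cell (4,0)='T' (+4 fires, +5 burnt)
Step 5: cell (4,0)='T' (+3 fires, +4 burnt)
Step 6: cell (4,0)='F' (+2 fires, +3 burnt)
  -> target ignites at step 6
Step 7: cell (4,0)='.' (+0 fires, +2 burnt)
  fire out at step 7

6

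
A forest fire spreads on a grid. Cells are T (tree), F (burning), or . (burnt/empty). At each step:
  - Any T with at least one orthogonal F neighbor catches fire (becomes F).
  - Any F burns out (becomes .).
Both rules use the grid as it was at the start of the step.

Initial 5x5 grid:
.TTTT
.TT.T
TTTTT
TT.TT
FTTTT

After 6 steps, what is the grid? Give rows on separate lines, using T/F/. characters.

Step 1: 2 trees catch fire, 1 burn out
  .TTTT
  .TT.T
  TTTTT
  FT.TT
  .FTTT
Step 2: 3 trees catch fire, 2 burn out
  .TTTT
  .TT.T
  FTTTT
  .F.TT
  ..FTT
Step 3: 2 trees catch fire, 3 burn out
  .TTTT
  .TT.T
  .FTTT
  ...TT
  ...FT
Step 4: 4 trees catch fire, 2 burn out
  .TTTT
  .FT.T
  ..FTT
  ...FT
  ....F
Step 5: 4 trees catch fire, 4 burn out
  .FTTT
  ..F.T
  ...FT
  ....F
  .....
Step 6: 2 trees catch fire, 4 burn out
  ..FTT
  ....T
  ....F
  .....
  .....

..FTT
....T
....F
.....
.....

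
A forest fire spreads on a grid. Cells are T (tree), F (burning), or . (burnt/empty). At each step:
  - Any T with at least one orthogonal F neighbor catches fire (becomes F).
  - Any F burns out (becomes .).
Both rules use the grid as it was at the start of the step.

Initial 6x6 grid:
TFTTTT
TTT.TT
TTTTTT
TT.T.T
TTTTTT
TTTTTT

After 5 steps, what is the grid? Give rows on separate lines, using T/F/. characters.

Step 1: 3 trees catch fire, 1 burn out
  F.FTTT
  TFT.TT
  TTTTTT
  TT.T.T
  TTTTTT
  TTTTTT
Step 2: 4 trees catch fire, 3 burn out
  ...FTT
  F.F.TT
  TFTTTT
  TT.T.T
  TTTTTT
  TTTTTT
Step 3: 4 trees catch fire, 4 burn out
  ....FT
  ....TT
  F.FTTT
  TF.T.T
  TTTTTT
  TTTTTT
Step 4: 5 trees catch fire, 4 burn out
  .....F
  ....FT
  ...FTT
  F..T.T
  TFTTTT
  TTTTTT
Step 5: 6 trees catch fire, 5 burn out
  ......
  .....F
  ....FT
  ...F.T
  F.FTTT
  TFTTTT

......
.....F
....FT
...F.T
F.FTTT
TFTTTT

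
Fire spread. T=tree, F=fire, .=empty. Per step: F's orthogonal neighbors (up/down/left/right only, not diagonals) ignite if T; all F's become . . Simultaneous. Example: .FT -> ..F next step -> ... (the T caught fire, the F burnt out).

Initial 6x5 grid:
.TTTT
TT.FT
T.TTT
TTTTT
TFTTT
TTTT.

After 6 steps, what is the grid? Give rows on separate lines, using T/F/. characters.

Step 1: 7 trees catch fire, 2 burn out
  .TTFT
  TT..F
  T.TFT
  TFTTT
  F.FTT
  TFTT.
Step 2: 10 trees catch fire, 7 burn out
  .TF.F
  TT...
  T.F.F
  F.FFT
  ...FT
  F.FT.
Step 3: 5 trees catch fire, 10 burn out
  .F...
  TT...
  F....
  ....F
  ....F
  ...F.
Step 4: 2 trees catch fire, 5 burn out
  .....
  FF...
  .....
  .....
  .....
  .....
Step 5: 0 trees catch fire, 2 burn out
  .....
  .....
  .....
  .....
  .....
  .....
Step 6: 0 trees catch fire, 0 burn out
  .....
  .....
  .....
  .....
  .....
  .....

.....
.....
.....
.....
.....
.....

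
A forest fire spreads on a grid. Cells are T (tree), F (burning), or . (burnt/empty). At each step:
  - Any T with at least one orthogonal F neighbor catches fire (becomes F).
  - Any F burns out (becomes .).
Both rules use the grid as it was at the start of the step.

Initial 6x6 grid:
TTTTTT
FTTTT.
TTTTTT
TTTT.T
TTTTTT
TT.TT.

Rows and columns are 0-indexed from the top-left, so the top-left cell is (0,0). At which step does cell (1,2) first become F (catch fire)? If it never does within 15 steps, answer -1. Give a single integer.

Step 1: cell (1,2)='T' (+3 fires, +1 burnt)
Step 2: cell (1,2)='F' (+4 fires, +3 burnt)
  -> target ignites at step 2
Step 3: cell (1,2)='.' (+5 fires, +4 burnt)
Step 4: cell (1,2)='.' (+6 fires, +5 burnt)
Step 5: cell (1,2)='.' (+5 fires, +6 burnt)
Step 6: cell (1,2)='.' (+3 fires, +5 burnt)
Step 7: cell (1,2)='.' (+3 fires, +3 burnt)
Step 8: cell (1,2)='.' (+2 fires, +3 burnt)
Step 9: cell (1,2)='.' (+0 fires, +2 burnt)
  fire out at step 9

2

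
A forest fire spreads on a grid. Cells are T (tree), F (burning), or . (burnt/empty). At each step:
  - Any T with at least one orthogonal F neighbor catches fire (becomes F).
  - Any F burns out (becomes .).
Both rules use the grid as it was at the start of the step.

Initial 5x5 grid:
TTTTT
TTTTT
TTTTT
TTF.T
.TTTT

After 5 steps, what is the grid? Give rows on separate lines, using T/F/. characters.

Step 1: 3 trees catch fire, 1 burn out
  TTTTT
  TTTTT
  TTFTT
  TF..T
  .TFTT
Step 2: 6 trees catch fire, 3 burn out
  TTTTT
  TTFTT
  TF.FT
  F...T
  .F.FT
Step 3: 6 trees catch fire, 6 burn out
  TTFTT
  TF.FT
  F...F
  ....T
  ....F
Step 4: 5 trees catch fire, 6 burn out
  TF.FT
  F...F
  .....
  ....F
  .....
Step 5: 2 trees catch fire, 5 burn out
  F...F
  .....
  .....
  .....
  .....

F...F
.....
.....
.....
.....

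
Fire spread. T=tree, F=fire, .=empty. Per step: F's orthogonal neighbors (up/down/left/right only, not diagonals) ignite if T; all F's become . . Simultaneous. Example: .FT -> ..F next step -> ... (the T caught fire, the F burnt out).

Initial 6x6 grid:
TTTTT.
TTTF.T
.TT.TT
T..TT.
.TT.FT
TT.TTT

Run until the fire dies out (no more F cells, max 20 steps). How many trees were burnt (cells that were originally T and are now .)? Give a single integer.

Answer: 19

Derivation:
Step 1: +5 fires, +2 burnt (F count now 5)
Step 2: +8 fires, +5 burnt (F count now 8)
Step 3: +4 fires, +8 burnt (F count now 4)
Step 4: +2 fires, +4 burnt (F count now 2)
Step 5: +0 fires, +2 burnt (F count now 0)
Fire out after step 5
Initially T: 24, now '.': 31
Total burnt (originally-T cells now '.'): 19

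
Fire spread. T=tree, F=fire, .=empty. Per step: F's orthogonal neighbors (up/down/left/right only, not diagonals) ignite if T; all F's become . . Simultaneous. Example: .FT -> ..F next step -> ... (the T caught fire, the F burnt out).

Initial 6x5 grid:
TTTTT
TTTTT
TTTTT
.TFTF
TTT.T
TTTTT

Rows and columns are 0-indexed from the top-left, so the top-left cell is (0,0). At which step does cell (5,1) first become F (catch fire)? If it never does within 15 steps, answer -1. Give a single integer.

Step 1: cell (5,1)='T' (+6 fires, +2 burnt)
Step 2: cell (5,1)='T' (+7 fires, +6 burnt)
Step 3: cell (5,1)='F' (+8 fires, +7 burnt)
  -> target ignites at step 3
Step 4: cell (5,1)='.' (+4 fires, +8 burnt)
Step 5: cell (5,1)='.' (+1 fires, +4 burnt)
Step 6: cell (5,1)='.' (+0 fires, +1 burnt)
  fire out at step 6

3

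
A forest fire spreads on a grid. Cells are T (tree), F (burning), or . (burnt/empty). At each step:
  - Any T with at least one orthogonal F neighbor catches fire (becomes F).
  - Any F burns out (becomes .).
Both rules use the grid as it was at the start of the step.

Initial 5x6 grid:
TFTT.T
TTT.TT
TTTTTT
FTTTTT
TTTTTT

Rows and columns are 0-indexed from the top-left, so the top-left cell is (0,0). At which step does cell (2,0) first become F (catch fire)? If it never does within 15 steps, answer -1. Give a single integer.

Step 1: cell (2,0)='F' (+6 fires, +2 burnt)
  -> target ignites at step 1
Step 2: cell (2,0)='.' (+6 fires, +6 burnt)
Step 3: cell (2,0)='.' (+3 fires, +6 burnt)
Step 4: cell (2,0)='.' (+3 fires, +3 burnt)
Step 5: cell (2,0)='.' (+3 fires, +3 burnt)
Step 6: cell (2,0)='.' (+3 fires, +3 burnt)
Step 7: cell (2,0)='.' (+1 fires, +3 burnt)
Step 8: cell (2,0)='.' (+1 fires, +1 burnt)
Step 9: cell (2,0)='.' (+0 fires, +1 burnt)
  fire out at step 9

1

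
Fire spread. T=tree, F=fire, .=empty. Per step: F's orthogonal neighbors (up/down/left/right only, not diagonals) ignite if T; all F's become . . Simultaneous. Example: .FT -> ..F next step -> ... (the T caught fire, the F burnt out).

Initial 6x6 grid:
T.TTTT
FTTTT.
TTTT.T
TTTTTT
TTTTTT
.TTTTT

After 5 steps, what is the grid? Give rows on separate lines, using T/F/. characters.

Step 1: 3 trees catch fire, 1 burn out
  F.TTTT
  .FTTT.
  FTTT.T
  TTTTTT
  TTTTTT
  .TTTTT
Step 2: 3 trees catch fire, 3 burn out
  ..TTTT
  ..FTT.
  .FTT.T
  FTTTTT
  TTTTTT
  .TTTTT
Step 3: 5 trees catch fire, 3 burn out
  ..FTTT
  ...FT.
  ..FT.T
  .FTTTT
  FTTTTT
  .TTTTT
Step 4: 5 trees catch fire, 5 burn out
  ...FTT
  ....F.
  ...F.T
  ..FTTT
  .FTTTT
  .TTTTT
Step 5: 4 trees catch fire, 5 burn out
  ....FT
  ......
  .....T
  ...FTT
  ..FTTT
  .FTTTT

....FT
......
.....T
...FTT
..FTTT
.FTTTT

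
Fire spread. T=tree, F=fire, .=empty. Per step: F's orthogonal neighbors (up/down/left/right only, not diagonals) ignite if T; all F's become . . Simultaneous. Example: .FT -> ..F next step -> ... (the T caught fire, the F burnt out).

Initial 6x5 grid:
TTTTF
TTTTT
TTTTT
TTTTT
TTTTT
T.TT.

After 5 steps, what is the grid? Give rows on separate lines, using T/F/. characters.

Step 1: 2 trees catch fire, 1 burn out
  TTTF.
  TTTTF
  TTTTT
  TTTTT
  TTTTT
  T.TT.
Step 2: 3 trees catch fire, 2 burn out
  TTF..
  TTTF.
  TTTTF
  TTTTT
  TTTTT
  T.TT.
Step 3: 4 trees catch fire, 3 burn out
  TF...
  TTF..
  TTTF.
  TTTTF
  TTTTT
  T.TT.
Step 4: 5 trees catch fire, 4 burn out
  F....
  TF...
  TTF..
  TTTF.
  TTTTF
  T.TT.
Step 5: 4 trees catch fire, 5 burn out
  .....
  F....
  TF...
  TTF..
  TTTF.
  T.TT.

.....
F....
TF...
TTF..
TTTF.
T.TT.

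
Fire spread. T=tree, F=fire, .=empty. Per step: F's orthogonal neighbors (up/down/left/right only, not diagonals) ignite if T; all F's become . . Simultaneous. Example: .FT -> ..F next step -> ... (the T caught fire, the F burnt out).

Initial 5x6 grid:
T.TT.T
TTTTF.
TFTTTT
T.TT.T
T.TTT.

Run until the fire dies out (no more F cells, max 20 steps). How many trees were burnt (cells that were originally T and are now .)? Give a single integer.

Step 1: +5 fires, +2 burnt (F count now 5)
Step 2: +7 fires, +5 burnt (F count now 7)
Step 3: +6 fires, +7 burnt (F count now 6)
Step 4: +1 fires, +6 burnt (F count now 1)
Step 5: +1 fires, +1 burnt (F count now 1)
Step 6: +0 fires, +1 burnt (F count now 0)
Fire out after step 6
Initially T: 21, now '.': 29
Total burnt (originally-T cells now '.'): 20

Answer: 20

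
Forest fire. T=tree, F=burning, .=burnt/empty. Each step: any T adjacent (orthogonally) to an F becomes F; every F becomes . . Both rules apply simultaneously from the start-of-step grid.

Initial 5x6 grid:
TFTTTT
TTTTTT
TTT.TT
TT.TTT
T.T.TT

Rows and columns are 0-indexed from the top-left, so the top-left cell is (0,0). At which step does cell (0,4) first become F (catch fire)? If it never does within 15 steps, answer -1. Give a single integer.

Step 1: cell (0,4)='T' (+3 fires, +1 burnt)
Step 2: cell (0,4)='T' (+4 fires, +3 burnt)
Step 3: cell (0,4)='F' (+5 fires, +4 burnt)
  -> target ignites at step 3
Step 4: cell (0,4)='.' (+3 fires, +5 burnt)
Step 5: cell (0,4)='.' (+3 fires, +3 burnt)
Step 6: cell (0,4)='.' (+2 fires, +3 burnt)
Step 7: cell (0,4)='.' (+3 fires, +2 burnt)
Step 8: cell (0,4)='.' (+1 fires, +3 burnt)
Step 9: cell (0,4)='.' (+0 fires, +1 burnt)
  fire out at step 9

3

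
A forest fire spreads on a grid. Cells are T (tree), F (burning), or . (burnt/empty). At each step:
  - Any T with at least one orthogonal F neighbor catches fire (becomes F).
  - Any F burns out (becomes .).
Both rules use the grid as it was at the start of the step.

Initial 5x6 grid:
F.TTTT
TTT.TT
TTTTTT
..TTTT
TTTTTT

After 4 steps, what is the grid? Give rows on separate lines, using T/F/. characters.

Step 1: 1 trees catch fire, 1 burn out
  ..TTTT
  FTT.TT
  TTTTTT
  ..TTTT
  TTTTTT
Step 2: 2 trees catch fire, 1 burn out
  ..TTTT
  .FT.TT
  FTTTTT
  ..TTTT
  TTTTTT
Step 3: 2 trees catch fire, 2 burn out
  ..TTTT
  ..F.TT
  .FTTTT
  ..TTTT
  TTTTTT
Step 4: 2 trees catch fire, 2 burn out
  ..FTTT
  ....TT
  ..FTTT
  ..TTTT
  TTTTTT

..FTTT
....TT
..FTTT
..TTTT
TTTTTT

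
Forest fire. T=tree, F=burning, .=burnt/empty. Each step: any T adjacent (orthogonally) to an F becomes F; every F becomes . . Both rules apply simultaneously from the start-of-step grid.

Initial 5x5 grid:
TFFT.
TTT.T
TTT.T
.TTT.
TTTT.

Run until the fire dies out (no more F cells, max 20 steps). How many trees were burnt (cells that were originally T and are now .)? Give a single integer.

Step 1: +4 fires, +2 burnt (F count now 4)
Step 2: +3 fires, +4 burnt (F count now 3)
Step 3: +3 fires, +3 burnt (F count now 3)
Step 4: +3 fires, +3 burnt (F count now 3)
Step 5: +2 fires, +3 burnt (F count now 2)
Step 6: +0 fires, +2 burnt (F count now 0)
Fire out after step 6
Initially T: 17, now '.': 23
Total burnt (originally-T cells now '.'): 15

Answer: 15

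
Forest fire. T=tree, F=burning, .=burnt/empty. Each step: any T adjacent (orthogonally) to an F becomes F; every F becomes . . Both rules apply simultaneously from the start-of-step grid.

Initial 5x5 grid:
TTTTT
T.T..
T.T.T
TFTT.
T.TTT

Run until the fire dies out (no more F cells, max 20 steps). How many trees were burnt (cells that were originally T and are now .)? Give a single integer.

Answer: 16

Derivation:
Step 1: +2 fires, +1 burnt (F count now 2)
Step 2: +5 fires, +2 burnt (F count now 5)
Step 3: +3 fires, +5 burnt (F count now 3)
Step 4: +3 fires, +3 burnt (F count now 3)
Step 5: +2 fires, +3 burnt (F count now 2)
Step 6: +1 fires, +2 burnt (F count now 1)
Step 7: +0 fires, +1 burnt (F count now 0)
Fire out after step 7
Initially T: 17, now '.': 24
Total burnt (originally-T cells now '.'): 16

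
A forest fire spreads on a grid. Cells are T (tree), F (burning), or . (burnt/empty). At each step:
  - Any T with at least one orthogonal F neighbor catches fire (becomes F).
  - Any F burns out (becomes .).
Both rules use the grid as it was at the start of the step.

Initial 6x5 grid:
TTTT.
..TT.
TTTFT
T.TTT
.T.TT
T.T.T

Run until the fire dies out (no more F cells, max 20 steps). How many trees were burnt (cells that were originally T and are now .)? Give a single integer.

Answer: 17

Derivation:
Step 1: +4 fires, +1 burnt (F count now 4)
Step 2: +6 fires, +4 burnt (F count now 6)
Step 3: +3 fires, +6 burnt (F count now 3)
Step 4: +3 fires, +3 burnt (F count now 3)
Step 5: +1 fires, +3 burnt (F count now 1)
Step 6: +0 fires, +1 burnt (F count now 0)
Fire out after step 6
Initially T: 20, now '.': 27
Total burnt (originally-T cells now '.'): 17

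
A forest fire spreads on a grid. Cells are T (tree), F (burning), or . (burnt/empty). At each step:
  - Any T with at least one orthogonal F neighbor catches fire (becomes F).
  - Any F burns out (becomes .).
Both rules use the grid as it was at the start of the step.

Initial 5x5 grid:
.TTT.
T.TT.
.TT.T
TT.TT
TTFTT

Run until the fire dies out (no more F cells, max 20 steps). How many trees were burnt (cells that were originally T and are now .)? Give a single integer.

Step 1: +2 fires, +1 burnt (F count now 2)
Step 2: +4 fires, +2 burnt (F count now 4)
Step 3: +3 fires, +4 burnt (F count now 3)
Step 4: +2 fires, +3 burnt (F count now 2)
Step 5: +1 fires, +2 burnt (F count now 1)
Step 6: +2 fires, +1 burnt (F count now 2)
Step 7: +2 fires, +2 burnt (F count now 2)
Step 8: +0 fires, +2 burnt (F count now 0)
Fire out after step 8
Initially T: 17, now '.': 24
Total burnt (originally-T cells now '.'): 16

Answer: 16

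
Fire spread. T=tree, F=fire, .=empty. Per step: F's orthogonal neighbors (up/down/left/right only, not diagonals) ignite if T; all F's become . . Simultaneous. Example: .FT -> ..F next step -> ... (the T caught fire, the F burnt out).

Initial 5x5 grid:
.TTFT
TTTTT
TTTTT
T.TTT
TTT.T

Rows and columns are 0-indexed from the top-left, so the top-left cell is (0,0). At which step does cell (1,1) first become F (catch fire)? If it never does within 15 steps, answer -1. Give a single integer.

Step 1: cell (1,1)='T' (+3 fires, +1 burnt)
Step 2: cell (1,1)='T' (+4 fires, +3 burnt)
Step 3: cell (1,1)='F' (+4 fires, +4 burnt)
  -> target ignites at step 3
Step 4: cell (1,1)='.' (+4 fires, +4 burnt)
Step 5: cell (1,1)='.' (+3 fires, +4 burnt)
Step 6: cell (1,1)='.' (+2 fires, +3 burnt)
Step 7: cell (1,1)='.' (+1 fires, +2 burnt)
Step 8: cell (1,1)='.' (+0 fires, +1 burnt)
  fire out at step 8

3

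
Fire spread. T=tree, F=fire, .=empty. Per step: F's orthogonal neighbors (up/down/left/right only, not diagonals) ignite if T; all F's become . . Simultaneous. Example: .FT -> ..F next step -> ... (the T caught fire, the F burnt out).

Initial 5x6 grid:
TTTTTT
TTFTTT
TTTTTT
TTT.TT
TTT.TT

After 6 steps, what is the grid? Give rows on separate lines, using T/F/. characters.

Step 1: 4 trees catch fire, 1 burn out
  TTFTTT
  TF.FTT
  TTFTTT
  TTT.TT
  TTT.TT
Step 2: 7 trees catch fire, 4 burn out
  TF.FTT
  F...FT
  TF.FTT
  TTF.TT
  TTT.TT
Step 3: 7 trees catch fire, 7 burn out
  F...FT
  .....F
  F...FT
  TF..TT
  TTF.TT
Step 4: 5 trees catch fire, 7 burn out
  .....F
  ......
  .....F
  F...FT
  TF..TT
Step 5: 3 trees catch fire, 5 burn out
  ......
  ......
  ......
  .....F
  F...FT
Step 6: 1 trees catch fire, 3 burn out
  ......
  ......
  ......
  ......
  .....F

......
......
......
......
.....F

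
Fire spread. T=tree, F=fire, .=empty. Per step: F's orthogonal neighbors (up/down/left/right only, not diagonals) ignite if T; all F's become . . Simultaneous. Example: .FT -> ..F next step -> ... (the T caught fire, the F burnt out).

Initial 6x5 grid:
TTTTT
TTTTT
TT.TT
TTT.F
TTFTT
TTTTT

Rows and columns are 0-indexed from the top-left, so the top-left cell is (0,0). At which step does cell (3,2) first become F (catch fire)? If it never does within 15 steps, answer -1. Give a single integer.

Step 1: cell (3,2)='F' (+6 fires, +2 burnt)
  -> target ignites at step 1
Step 2: cell (3,2)='.' (+7 fires, +6 burnt)
Step 3: cell (3,2)='.' (+5 fires, +7 burnt)
Step 4: cell (3,2)='.' (+4 fires, +5 burnt)
Step 5: cell (3,2)='.' (+3 fires, +4 burnt)
Step 6: cell (3,2)='.' (+1 fires, +3 burnt)
Step 7: cell (3,2)='.' (+0 fires, +1 burnt)
  fire out at step 7

1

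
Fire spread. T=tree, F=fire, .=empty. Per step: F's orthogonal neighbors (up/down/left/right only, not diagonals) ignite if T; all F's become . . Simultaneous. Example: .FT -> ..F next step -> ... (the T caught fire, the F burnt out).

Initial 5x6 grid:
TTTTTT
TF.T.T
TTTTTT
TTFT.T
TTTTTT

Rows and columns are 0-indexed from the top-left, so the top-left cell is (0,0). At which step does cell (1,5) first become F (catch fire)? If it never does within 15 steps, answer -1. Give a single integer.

Step 1: cell (1,5)='T' (+7 fires, +2 burnt)
Step 2: cell (1,5)='T' (+7 fires, +7 burnt)
Step 3: cell (1,5)='T' (+5 fires, +7 burnt)
Step 4: cell (1,5)='T' (+3 fires, +5 burnt)
Step 5: cell (1,5)='F' (+3 fires, +3 burnt)
  -> target ignites at step 5
Step 6: cell (1,5)='.' (+0 fires, +3 burnt)
  fire out at step 6

5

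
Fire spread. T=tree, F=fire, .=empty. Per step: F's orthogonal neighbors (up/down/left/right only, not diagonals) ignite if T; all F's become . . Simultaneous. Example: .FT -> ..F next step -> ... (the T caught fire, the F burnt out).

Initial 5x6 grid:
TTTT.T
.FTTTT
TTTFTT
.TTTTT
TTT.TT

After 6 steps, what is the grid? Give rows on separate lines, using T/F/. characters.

Step 1: 7 trees catch fire, 2 burn out
  TFTT.T
  ..FFTT
  TFF.FT
  .TTFTT
  TTT.TT
Step 2: 9 trees catch fire, 7 burn out
  F.FF.T
  ....FT
  F....F
  .FF.FT
  TTT.TT
Step 3: 5 trees catch fire, 9 burn out
  .....T
  .....F
  ......
  .....F
  TFF.FT
Step 4: 3 trees catch fire, 5 burn out
  .....F
  ......
  ......
  ......
  F....F
Step 5: 0 trees catch fire, 3 burn out
  ......
  ......
  ......
  ......
  ......
Step 6: 0 trees catch fire, 0 burn out
  ......
  ......
  ......
  ......
  ......

......
......
......
......
......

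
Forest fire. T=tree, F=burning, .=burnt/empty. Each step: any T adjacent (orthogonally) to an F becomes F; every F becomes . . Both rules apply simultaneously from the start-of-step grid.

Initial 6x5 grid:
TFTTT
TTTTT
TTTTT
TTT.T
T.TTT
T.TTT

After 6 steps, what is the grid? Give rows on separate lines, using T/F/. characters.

Step 1: 3 trees catch fire, 1 burn out
  F.FTT
  TFTTT
  TTTTT
  TTT.T
  T.TTT
  T.TTT
Step 2: 4 trees catch fire, 3 burn out
  ...FT
  F.FTT
  TFTTT
  TTT.T
  T.TTT
  T.TTT
Step 3: 5 trees catch fire, 4 burn out
  ....F
  ...FT
  F.FTT
  TFT.T
  T.TTT
  T.TTT
Step 4: 4 trees catch fire, 5 burn out
  .....
  ....F
  ...FT
  F.F.T
  T.TTT
  T.TTT
Step 5: 3 trees catch fire, 4 burn out
  .....
  .....
  ....F
  ....T
  F.FTT
  T.TTT
Step 6: 4 trees catch fire, 3 burn out
  .....
  .....
  .....
  ....F
  ...FT
  F.FTT

.....
.....
.....
....F
...FT
F.FTT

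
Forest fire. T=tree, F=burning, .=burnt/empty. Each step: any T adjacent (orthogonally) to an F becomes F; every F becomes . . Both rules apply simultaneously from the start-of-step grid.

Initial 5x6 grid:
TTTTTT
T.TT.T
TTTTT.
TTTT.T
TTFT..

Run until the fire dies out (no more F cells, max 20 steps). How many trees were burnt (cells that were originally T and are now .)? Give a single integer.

Answer: 22

Derivation:
Step 1: +3 fires, +1 burnt (F count now 3)
Step 2: +4 fires, +3 burnt (F count now 4)
Step 3: +4 fires, +4 burnt (F count now 4)
Step 4: +4 fires, +4 burnt (F count now 4)
Step 5: +3 fires, +4 burnt (F count now 3)
Step 6: +2 fires, +3 burnt (F count now 2)
Step 7: +1 fires, +2 burnt (F count now 1)
Step 8: +1 fires, +1 burnt (F count now 1)
Step 9: +0 fires, +1 burnt (F count now 0)
Fire out after step 9
Initially T: 23, now '.': 29
Total burnt (originally-T cells now '.'): 22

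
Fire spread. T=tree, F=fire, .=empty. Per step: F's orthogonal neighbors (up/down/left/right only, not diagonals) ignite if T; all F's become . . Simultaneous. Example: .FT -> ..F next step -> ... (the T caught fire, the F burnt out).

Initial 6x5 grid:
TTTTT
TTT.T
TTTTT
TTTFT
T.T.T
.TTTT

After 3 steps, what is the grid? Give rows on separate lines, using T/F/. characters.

Step 1: 3 trees catch fire, 1 burn out
  TTTTT
  TTT.T
  TTTFT
  TTF.F
  T.T.T
  .TTTT
Step 2: 5 trees catch fire, 3 burn out
  TTTTT
  TTT.T
  TTF.F
  TF...
  T.F.F
  .TTTT
Step 3: 6 trees catch fire, 5 burn out
  TTTTT
  TTF.F
  TF...
  F....
  T....
  .TFTF

TTTTT
TTF.F
TF...
F....
T....
.TFTF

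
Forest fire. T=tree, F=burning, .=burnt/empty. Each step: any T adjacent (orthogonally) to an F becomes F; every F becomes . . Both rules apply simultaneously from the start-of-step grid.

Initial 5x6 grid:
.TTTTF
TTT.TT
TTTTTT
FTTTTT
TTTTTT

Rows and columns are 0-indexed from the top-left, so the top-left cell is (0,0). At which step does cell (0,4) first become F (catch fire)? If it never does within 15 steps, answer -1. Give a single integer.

Step 1: cell (0,4)='F' (+5 fires, +2 burnt)
  -> target ignites at step 1
Step 2: cell (0,4)='.' (+7 fires, +5 burnt)
Step 3: cell (0,4)='.' (+7 fires, +7 burnt)
Step 4: cell (0,4)='.' (+6 fires, +7 burnt)
Step 5: cell (0,4)='.' (+1 fires, +6 burnt)
Step 6: cell (0,4)='.' (+0 fires, +1 burnt)
  fire out at step 6

1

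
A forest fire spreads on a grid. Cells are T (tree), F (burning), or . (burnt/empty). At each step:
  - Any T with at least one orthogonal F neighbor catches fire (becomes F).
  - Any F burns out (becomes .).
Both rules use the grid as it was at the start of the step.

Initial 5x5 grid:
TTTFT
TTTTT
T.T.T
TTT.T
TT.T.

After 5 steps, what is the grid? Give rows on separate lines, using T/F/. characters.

Step 1: 3 trees catch fire, 1 burn out
  TTF.F
  TTTFT
  T.T.T
  TTT.T
  TT.T.
Step 2: 3 trees catch fire, 3 burn out
  TF...
  TTF.F
  T.T.T
  TTT.T
  TT.T.
Step 3: 4 trees catch fire, 3 burn out
  F....
  TF...
  T.F.F
  TTT.T
  TT.T.
Step 4: 3 trees catch fire, 4 burn out
  .....
  F....
  T....
  TTF.F
  TT.T.
Step 5: 2 trees catch fire, 3 burn out
  .....
  .....
  F....
  TF...
  TT.T.

.....
.....
F....
TF...
TT.T.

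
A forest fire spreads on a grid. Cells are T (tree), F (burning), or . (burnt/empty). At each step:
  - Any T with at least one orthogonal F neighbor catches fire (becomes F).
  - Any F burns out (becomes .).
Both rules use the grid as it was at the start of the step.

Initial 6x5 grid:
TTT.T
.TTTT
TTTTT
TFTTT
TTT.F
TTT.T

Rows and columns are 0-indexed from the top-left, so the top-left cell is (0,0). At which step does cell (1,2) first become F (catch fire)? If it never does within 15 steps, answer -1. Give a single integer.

Step 1: cell (1,2)='T' (+6 fires, +2 burnt)
Step 2: cell (1,2)='T' (+8 fires, +6 burnt)
Step 3: cell (1,2)='F' (+6 fires, +8 burnt)
  -> target ignites at step 3
Step 4: cell (1,2)='.' (+4 fires, +6 burnt)
Step 5: cell (1,2)='.' (+0 fires, +4 burnt)
  fire out at step 5

3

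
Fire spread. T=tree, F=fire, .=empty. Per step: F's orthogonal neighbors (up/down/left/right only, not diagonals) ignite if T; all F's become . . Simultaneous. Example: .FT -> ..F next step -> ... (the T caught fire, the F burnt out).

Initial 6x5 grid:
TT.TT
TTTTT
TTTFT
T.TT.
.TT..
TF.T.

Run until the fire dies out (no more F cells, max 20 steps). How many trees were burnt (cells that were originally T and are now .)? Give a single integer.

Step 1: +6 fires, +2 burnt (F count now 6)
Step 2: +6 fires, +6 burnt (F count now 6)
Step 3: +3 fires, +6 burnt (F count now 3)
Step 4: +3 fires, +3 burnt (F count now 3)
Step 5: +1 fires, +3 burnt (F count now 1)
Step 6: +0 fires, +1 burnt (F count now 0)
Fire out after step 6
Initially T: 20, now '.': 29
Total burnt (originally-T cells now '.'): 19

Answer: 19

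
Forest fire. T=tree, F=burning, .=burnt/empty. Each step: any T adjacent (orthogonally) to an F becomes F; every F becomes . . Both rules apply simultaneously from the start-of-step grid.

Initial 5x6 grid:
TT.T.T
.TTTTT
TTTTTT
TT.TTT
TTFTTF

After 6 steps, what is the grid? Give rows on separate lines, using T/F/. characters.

Step 1: 4 trees catch fire, 2 burn out
  TT.T.T
  .TTTTT
  TTTTTT
  TT.TTF
  TF.FF.
Step 2: 5 trees catch fire, 4 burn out
  TT.T.T
  .TTTTT
  TTTTTF
  TF.FF.
  F.....
Step 3: 5 trees catch fire, 5 burn out
  TT.T.T
  .TTTTF
  TFTFF.
  F.....
  ......
Step 4: 6 trees catch fire, 5 burn out
  TT.T.F
  .FTFF.
  F.F...
  ......
  ......
Step 5: 3 trees catch fire, 6 burn out
  TF.F..
  ..F...
  ......
  ......
  ......
Step 6: 1 trees catch fire, 3 burn out
  F.....
  ......
  ......
  ......
  ......

F.....
......
......
......
......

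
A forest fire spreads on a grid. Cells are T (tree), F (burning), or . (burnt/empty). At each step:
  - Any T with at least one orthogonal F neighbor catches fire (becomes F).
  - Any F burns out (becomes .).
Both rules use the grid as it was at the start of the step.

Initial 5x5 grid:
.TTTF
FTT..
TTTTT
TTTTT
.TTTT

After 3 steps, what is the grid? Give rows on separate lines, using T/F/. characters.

Step 1: 3 trees catch fire, 2 burn out
  .TTF.
  .FT..
  FTTTT
  TTTTT
  .TTTT
Step 2: 5 trees catch fire, 3 burn out
  .FF..
  ..F..
  .FTTT
  FTTTT
  .TTTT
Step 3: 2 trees catch fire, 5 burn out
  .....
  .....
  ..FTT
  .FTTT
  .TTTT

.....
.....
..FTT
.FTTT
.TTTT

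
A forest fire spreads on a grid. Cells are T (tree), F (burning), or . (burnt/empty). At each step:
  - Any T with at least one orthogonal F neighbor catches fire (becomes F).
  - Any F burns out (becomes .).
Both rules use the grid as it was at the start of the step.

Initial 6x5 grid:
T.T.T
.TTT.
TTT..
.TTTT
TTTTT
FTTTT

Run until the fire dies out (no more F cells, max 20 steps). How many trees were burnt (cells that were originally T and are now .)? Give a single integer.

Step 1: +2 fires, +1 burnt (F count now 2)
Step 2: +2 fires, +2 burnt (F count now 2)
Step 3: +3 fires, +2 burnt (F count now 3)
Step 4: +4 fires, +3 burnt (F count now 4)
Step 5: +5 fires, +4 burnt (F count now 5)
Step 6: +2 fires, +5 burnt (F count now 2)
Step 7: +2 fires, +2 burnt (F count now 2)
Step 8: +0 fires, +2 burnt (F count now 0)
Fire out after step 8
Initially T: 22, now '.': 28
Total burnt (originally-T cells now '.'): 20

Answer: 20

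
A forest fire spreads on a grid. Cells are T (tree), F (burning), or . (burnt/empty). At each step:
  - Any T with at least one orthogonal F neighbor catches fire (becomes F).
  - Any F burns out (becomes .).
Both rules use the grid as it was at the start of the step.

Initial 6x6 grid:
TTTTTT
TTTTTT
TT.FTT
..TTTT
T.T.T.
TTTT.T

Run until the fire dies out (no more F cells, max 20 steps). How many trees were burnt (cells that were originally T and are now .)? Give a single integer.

Answer: 27

Derivation:
Step 1: +3 fires, +1 burnt (F count now 3)
Step 2: +6 fires, +3 burnt (F count now 6)
Step 3: +7 fires, +6 burnt (F count now 7)
Step 4: +5 fires, +7 burnt (F count now 5)
Step 5: +4 fires, +5 burnt (F count now 4)
Step 6: +1 fires, +4 burnt (F count now 1)
Step 7: +1 fires, +1 burnt (F count now 1)
Step 8: +0 fires, +1 burnt (F count now 0)
Fire out after step 8
Initially T: 28, now '.': 35
Total burnt (originally-T cells now '.'): 27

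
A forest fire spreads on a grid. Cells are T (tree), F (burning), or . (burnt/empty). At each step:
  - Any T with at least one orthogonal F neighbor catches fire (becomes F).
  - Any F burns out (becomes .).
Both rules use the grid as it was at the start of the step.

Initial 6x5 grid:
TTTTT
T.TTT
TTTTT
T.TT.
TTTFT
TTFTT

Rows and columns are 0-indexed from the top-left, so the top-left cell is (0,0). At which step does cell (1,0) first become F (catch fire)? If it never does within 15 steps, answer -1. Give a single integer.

Step 1: cell (1,0)='T' (+5 fires, +2 burnt)
Step 2: cell (1,0)='T' (+5 fires, +5 burnt)
Step 3: cell (1,0)='T' (+4 fires, +5 burnt)
Step 4: cell (1,0)='T' (+5 fires, +4 burnt)
Step 5: cell (1,0)='T' (+3 fires, +5 burnt)
Step 6: cell (1,0)='F' (+2 fires, +3 burnt)
  -> target ignites at step 6
Step 7: cell (1,0)='.' (+1 fires, +2 burnt)
Step 8: cell (1,0)='.' (+0 fires, +1 burnt)
  fire out at step 8

6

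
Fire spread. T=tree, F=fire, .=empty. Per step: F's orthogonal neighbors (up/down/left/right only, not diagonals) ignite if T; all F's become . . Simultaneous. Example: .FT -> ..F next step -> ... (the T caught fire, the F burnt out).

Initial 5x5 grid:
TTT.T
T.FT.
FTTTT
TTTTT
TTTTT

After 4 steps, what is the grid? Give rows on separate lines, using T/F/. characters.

Step 1: 6 trees catch fire, 2 burn out
  TTF.T
  F..F.
  .FFTT
  FTTTT
  TTTTT
Step 2: 6 trees catch fire, 6 burn out
  FF..T
  .....
  ...FT
  .FFTT
  FTTTT
Step 3: 4 trees catch fire, 6 burn out
  ....T
  .....
  ....F
  ...FT
  .FFTT
Step 4: 2 trees catch fire, 4 burn out
  ....T
  .....
  .....
  ....F
  ...FT

....T
.....
.....
....F
...FT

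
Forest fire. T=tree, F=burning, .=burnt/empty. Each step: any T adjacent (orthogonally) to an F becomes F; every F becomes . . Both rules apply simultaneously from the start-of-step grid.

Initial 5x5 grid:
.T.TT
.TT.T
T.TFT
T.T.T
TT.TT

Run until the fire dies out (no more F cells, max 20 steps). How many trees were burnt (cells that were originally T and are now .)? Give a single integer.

Answer: 12

Derivation:
Step 1: +2 fires, +1 burnt (F count now 2)
Step 2: +4 fires, +2 burnt (F count now 4)
Step 3: +3 fires, +4 burnt (F count now 3)
Step 4: +3 fires, +3 burnt (F count now 3)
Step 5: +0 fires, +3 burnt (F count now 0)
Fire out after step 5
Initially T: 16, now '.': 21
Total burnt (originally-T cells now '.'): 12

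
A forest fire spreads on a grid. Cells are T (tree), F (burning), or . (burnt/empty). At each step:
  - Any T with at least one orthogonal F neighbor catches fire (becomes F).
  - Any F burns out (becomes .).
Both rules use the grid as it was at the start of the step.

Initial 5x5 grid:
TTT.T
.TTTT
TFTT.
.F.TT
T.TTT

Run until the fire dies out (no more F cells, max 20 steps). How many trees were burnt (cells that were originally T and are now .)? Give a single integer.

Step 1: +3 fires, +2 burnt (F count now 3)
Step 2: +3 fires, +3 burnt (F count now 3)
Step 3: +4 fires, +3 burnt (F count now 4)
Step 4: +3 fires, +4 burnt (F count now 3)
Step 5: +3 fires, +3 burnt (F count now 3)
Step 6: +0 fires, +3 burnt (F count now 0)
Fire out after step 6
Initially T: 17, now '.': 24
Total burnt (originally-T cells now '.'): 16

Answer: 16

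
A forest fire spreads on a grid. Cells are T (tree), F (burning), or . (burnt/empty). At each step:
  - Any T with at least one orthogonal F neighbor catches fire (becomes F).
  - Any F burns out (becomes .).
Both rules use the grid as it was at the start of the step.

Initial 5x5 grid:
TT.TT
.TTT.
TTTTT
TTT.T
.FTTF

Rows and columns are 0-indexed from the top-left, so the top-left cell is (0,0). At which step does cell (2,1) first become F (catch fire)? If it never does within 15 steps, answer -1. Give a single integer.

Step 1: cell (2,1)='T' (+4 fires, +2 burnt)
Step 2: cell (2,1)='F' (+4 fires, +4 burnt)
  -> target ignites at step 2
Step 3: cell (2,1)='.' (+4 fires, +4 burnt)
Step 4: cell (2,1)='.' (+3 fires, +4 burnt)
Step 5: cell (2,1)='.' (+2 fires, +3 burnt)
Step 6: cell (2,1)='.' (+1 fires, +2 burnt)
Step 7: cell (2,1)='.' (+0 fires, +1 burnt)
  fire out at step 7

2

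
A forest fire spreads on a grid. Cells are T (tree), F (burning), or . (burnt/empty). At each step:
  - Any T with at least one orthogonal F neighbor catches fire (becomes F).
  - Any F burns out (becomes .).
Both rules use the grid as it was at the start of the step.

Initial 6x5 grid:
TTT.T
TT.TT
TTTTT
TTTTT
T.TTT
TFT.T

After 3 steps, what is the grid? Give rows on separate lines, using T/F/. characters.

Step 1: 2 trees catch fire, 1 burn out
  TTT.T
  TT.TT
  TTTTT
  TTTTT
  T.TTT
  F.F.T
Step 2: 2 trees catch fire, 2 burn out
  TTT.T
  TT.TT
  TTTTT
  TTTTT
  F.FTT
  ....T
Step 3: 3 trees catch fire, 2 burn out
  TTT.T
  TT.TT
  TTTTT
  FTFTT
  ...FT
  ....T

TTT.T
TT.TT
TTTTT
FTFTT
...FT
....T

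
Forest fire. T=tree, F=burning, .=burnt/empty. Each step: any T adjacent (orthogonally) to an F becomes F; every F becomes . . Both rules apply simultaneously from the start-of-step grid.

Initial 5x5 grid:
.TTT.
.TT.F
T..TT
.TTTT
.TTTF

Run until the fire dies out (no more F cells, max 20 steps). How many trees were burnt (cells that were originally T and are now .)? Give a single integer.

Answer: 9

Derivation:
Step 1: +3 fires, +2 burnt (F count now 3)
Step 2: +3 fires, +3 burnt (F count now 3)
Step 3: +2 fires, +3 burnt (F count now 2)
Step 4: +1 fires, +2 burnt (F count now 1)
Step 5: +0 fires, +1 burnt (F count now 0)
Fire out after step 5
Initially T: 15, now '.': 19
Total burnt (originally-T cells now '.'): 9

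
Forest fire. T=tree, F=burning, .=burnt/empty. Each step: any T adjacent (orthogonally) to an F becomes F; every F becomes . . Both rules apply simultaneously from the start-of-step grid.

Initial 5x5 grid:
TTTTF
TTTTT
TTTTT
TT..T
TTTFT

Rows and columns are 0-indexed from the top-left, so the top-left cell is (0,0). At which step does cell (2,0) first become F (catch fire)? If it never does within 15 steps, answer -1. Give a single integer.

Step 1: cell (2,0)='T' (+4 fires, +2 burnt)
Step 2: cell (2,0)='T' (+5 fires, +4 burnt)
Step 3: cell (2,0)='T' (+5 fires, +5 burnt)
Step 4: cell (2,0)='T' (+5 fires, +5 burnt)
Step 5: cell (2,0)='F' (+2 fires, +5 burnt)
  -> target ignites at step 5
Step 6: cell (2,0)='.' (+0 fires, +2 burnt)
  fire out at step 6

5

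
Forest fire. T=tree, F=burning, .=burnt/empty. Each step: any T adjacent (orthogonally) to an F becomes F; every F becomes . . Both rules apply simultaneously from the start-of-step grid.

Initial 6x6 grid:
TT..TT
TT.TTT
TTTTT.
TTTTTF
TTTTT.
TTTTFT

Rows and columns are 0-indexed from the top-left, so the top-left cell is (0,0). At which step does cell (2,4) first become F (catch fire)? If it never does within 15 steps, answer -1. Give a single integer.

Step 1: cell (2,4)='T' (+4 fires, +2 burnt)
Step 2: cell (2,4)='F' (+4 fires, +4 burnt)
  -> target ignites at step 2
Step 3: cell (2,4)='.' (+5 fires, +4 burnt)
Step 4: cell (2,4)='.' (+7 fires, +5 burnt)
Step 5: cell (2,4)='.' (+4 fires, +7 burnt)
Step 6: cell (2,4)='.' (+2 fires, +4 burnt)
Step 7: cell (2,4)='.' (+2 fires, +2 burnt)
Step 8: cell (2,4)='.' (+1 fires, +2 burnt)
Step 9: cell (2,4)='.' (+0 fires, +1 burnt)
  fire out at step 9

2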